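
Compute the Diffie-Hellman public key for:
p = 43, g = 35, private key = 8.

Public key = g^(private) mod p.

Step 1: A = g^a mod p = 35^8 mod 43.
  35^1 mod 43 = 35
  35^2 mod 43 = (35 * 35) mod 43 = 21
  35^3 mod 43 = (21 * 35) mod 43 = 4
  35^4 mod 43 = (4 * 35) mod 43 = 11
  35^5 mod 43 = (11 * 35) mod 43 = 41
  35^6 mod 43 = (41 * 35) mod 43 = 16
  35^7 mod 43 = (16 * 35) mod 43 = 1
  35^8 mod 43 = (1 * 35) mod 43 = 35
Result: A = 35.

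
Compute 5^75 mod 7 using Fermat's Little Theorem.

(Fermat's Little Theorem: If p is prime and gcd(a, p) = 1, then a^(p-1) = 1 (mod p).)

Step 1: Since 7 is prime, by Fermat's Little Theorem: 5^6 = 1 (mod 7).
Step 2: Reduce exponent: 75 mod 6 = 3.
Step 3: So 5^75 = 5^3 (mod 7).
Step 4: 5^3 mod 7 = 6.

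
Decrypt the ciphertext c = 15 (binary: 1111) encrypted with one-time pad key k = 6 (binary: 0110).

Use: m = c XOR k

Step 1: XOR ciphertext with key:
  Ciphertext: 1111
  Key:        0110
  XOR:        1001
Step 2: Plaintext = 1001 = 9 in decimal.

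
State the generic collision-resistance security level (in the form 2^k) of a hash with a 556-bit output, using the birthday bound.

Step 1: The birthday paradox gives collision probability ~50% after sqrt(2^n) = 2^(n/2) hashes.
Step 2: For 556-bit output: 2^(556/2) = 2^278.
Step 3: Approximately 2^278 hash computations needed.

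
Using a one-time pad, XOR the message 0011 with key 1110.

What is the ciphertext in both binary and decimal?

Step 1: Write out the XOR operation bit by bit:
  Message: 0011
  Key:     1110
  XOR:     1101
Step 2: Convert to decimal: 1101 = 13.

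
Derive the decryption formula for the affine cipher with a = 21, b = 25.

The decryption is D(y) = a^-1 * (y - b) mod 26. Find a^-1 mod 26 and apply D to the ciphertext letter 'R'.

Step 1: Find a^-1, the modular inverse of 21 mod 26.
Step 2: We need 21 * a^-1 = 1 (mod 26).
Step 3: 21 * 5 = 105 = 4 * 26 + 1, so a^-1 = 5.
Step 4: D(y) = 5(y - 25) mod 26.
Step 5: Apply to 'R' (y = 17): D(17) = 5 * (17 - 25) mod 26 = 5 * -8 mod 26 = 12 -> 'M'.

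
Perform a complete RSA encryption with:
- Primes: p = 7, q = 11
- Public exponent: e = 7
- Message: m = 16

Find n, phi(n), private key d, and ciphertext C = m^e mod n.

Step 1: n = 7 * 11 = 77.
Step 2: phi(n) = (7-1)(11-1) = 6 * 10 = 60.
Step 3: Find d = 7^(-1) mod 60 = 43.
  Verify: 7 * 43 = 301 = 1 (mod 60).
Step 4: C = 16^7 mod 77 = 58.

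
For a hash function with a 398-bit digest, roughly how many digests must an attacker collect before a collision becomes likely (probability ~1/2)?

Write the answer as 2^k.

Step 1: The birthday paradox gives collision probability ~50% after sqrt(2^n) = 2^(n/2) hashes.
Step 2: For 398-bit output: 2^(398/2) = 2^199.
Step 3: Approximately 2^199 hash computations needed.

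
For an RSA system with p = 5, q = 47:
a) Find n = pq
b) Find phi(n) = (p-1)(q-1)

Step 1: n = p * q = 5 * 47 = 235.
Step 2: phi(n) = (p-1)(q-1) = 4 * 46 = 184.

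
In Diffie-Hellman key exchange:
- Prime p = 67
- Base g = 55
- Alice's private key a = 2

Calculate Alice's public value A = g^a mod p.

Step 1: A = g^a mod p = 55^2 mod 67.
  55^1 mod 67 = 55
  55^2 mod 67 = (55 * 55) mod 67 = 10
Result: A = 10.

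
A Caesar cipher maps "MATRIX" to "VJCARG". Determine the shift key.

Step 1: Compare first letters: M (position 12) -> V (position 21).
Step 2: Shift = (21 - 12) mod 26 = 9.
The shift value is 9.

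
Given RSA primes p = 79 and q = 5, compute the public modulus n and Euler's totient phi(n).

Step 1: n = p * q = 79 * 5 = 395.
Step 2: phi(n) = (p-1)(q-1) = 78 * 4 = 312.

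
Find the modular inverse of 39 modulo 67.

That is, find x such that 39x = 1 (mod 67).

Step 1: We need x such that 39 * x = 1 (mod 67).
Step 2: Using the extended Euclidean algorithm or trial:
  39 * 55 = 2145 = 32 * 67 + 1.
Step 3: Since 2145 mod 67 = 1, the inverse is x = 55.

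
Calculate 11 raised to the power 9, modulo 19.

Step 1: Compute 11^9 mod 19 step by step, reducing modulo 19 at each step.
  11^1 mod 19 = 11
  11^2 mod 19 = (11 * 11) mod 19 = 7
  11^3 mod 19 = (7 * 11) mod 19 = 1
  11^4 mod 19 = (1 * 11) mod 19 = 11
  11^5 mod 19 = (11 * 11) mod 19 = 7
  11^6 mod 19 = (7 * 11) mod 19 = 1
  11^7 mod 19 = (1 * 11) mod 19 = 11
  11^8 mod 19 = (11 * 11) mod 19 = 7
  11^9 mod 19 = (7 * 11) mod 19 = 1
Step 2: Result = 1.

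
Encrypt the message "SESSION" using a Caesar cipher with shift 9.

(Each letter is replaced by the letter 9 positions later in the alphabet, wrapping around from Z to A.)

Step 1: For each letter, shift forward by 9 positions (mod 26).
  S (position 18) -> position (18+9) mod 26 = 1 -> B
  E (position 4) -> position (4+9) mod 26 = 13 -> N
  S (position 18) -> position (18+9) mod 26 = 1 -> B
  S (position 18) -> position (18+9) mod 26 = 1 -> B
  I (position 8) -> position (8+9) mod 26 = 17 -> R
  O (position 14) -> position (14+9) mod 26 = 23 -> X
  N (position 13) -> position (13+9) mod 26 = 22 -> W
Result: BNBBRXW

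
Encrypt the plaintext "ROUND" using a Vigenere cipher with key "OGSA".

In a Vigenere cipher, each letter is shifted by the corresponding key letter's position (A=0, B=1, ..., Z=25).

Step 1: Repeat key to match plaintext length:
  Plaintext: ROUND
  Key:       OGSAO
Step 2: Encrypt each letter:
  R(17) + O(14) = (17+14) mod 26 = 5 = F
  O(14) + G(6) = (14+6) mod 26 = 20 = U
  U(20) + S(18) = (20+18) mod 26 = 12 = M
  N(13) + A(0) = (13+0) mod 26 = 13 = N
  D(3) + O(14) = (3+14) mod 26 = 17 = R
Ciphertext: FUMNR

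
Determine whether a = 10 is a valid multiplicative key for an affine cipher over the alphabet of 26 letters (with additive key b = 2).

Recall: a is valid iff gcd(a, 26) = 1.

Step 1: Compute gcd(10, 26).
Step 2: gcd(10, 26) = 2.
Since gcd = 2 != 1, 10 shares a common factor with 26, so it cannot be used.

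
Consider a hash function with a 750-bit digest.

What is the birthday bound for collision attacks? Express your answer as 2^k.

Step 1: The birthday paradox gives collision probability ~50% after sqrt(2^n) = 2^(n/2) hashes.
Step 2: For 750-bit output: 2^(750/2) = 2^375.
Step 3: Approximately 2^375 hash computations needed.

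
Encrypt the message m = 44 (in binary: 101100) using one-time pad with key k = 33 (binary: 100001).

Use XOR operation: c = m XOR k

Step 1: Write out the XOR operation bit by bit:
  Message: 101100
  Key:     100001
  XOR:     001101
Step 2: Convert to decimal: 001101 = 13.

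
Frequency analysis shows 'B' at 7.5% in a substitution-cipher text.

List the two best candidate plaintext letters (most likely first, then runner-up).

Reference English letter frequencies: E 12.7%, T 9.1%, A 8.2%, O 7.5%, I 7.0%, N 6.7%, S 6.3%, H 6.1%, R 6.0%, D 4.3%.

Step 1: Observed frequency of 'B' is 7.5%.
Step 2: Compute distances to each reference frequency and sort:
  O (7.5%): difference = 0.0% <-- BEST
  I (7.0%): difference = 0.5% <-- RUNNER-UP
  A (8.2%): difference = 0.7%
  N (6.7%): difference = 0.8%
  S (6.3%): difference = 1.2%
Step 3: Most likely is 'O' (7.5%, diff 0.0%); second most likely is 'I' (7.0%, diff 0.5%).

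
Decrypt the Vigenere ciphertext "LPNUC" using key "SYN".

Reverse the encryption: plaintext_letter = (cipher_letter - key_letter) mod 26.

Step 1: Extend key: SYNSY
Step 2: Decrypt each letter (c - k) mod 26:
  L(11) - S(18) = (11-18) mod 26 = 19 = T
  P(15) - Y(24) = (15-24) mod 26 = 17 = R
  N(13) - N(13) = (13-13) mod 26 = 0 = A
  U(20) - S(18) = (20-18) mod 26 = 2 = C
  C(2) - Y(24) = (2-24) mod 26 = 4 = E
Plaintext: TRACE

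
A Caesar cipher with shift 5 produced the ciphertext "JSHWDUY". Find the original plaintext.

Step 1: Reverse the shift by subtracting 5 from each letter position.
  J (position 9) -> position (9-5) mod 26 = 4 -> E
  S (position 18) -> position (18-5) mod 26 = 13 -> N
  H (position 7) -> position (7-5) mod 26 = 2 -> C
  W (position 22) -> position (22-5) mod 26 = 17 -> R
  D (position 3) -> position (3-5) mod 26 = 24 -> Y
  U (position 20) -> position (20-5) mod 26 = 15 -> P
  Y (position 24) -> position (24-5) mod 26 = 19 -> T
Decrypted message: ENCRYPT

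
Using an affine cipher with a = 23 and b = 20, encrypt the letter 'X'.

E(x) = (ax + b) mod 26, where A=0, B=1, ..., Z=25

Step 1: Convert 'X' to number: x = 23.
Step 2: E(23) = (23 * 23 + 20) mod 26 = 549 mod 26 = 3.
Step 3: Convert 3 back to letter: D.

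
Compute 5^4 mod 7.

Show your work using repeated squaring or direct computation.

Step 1: Compute 5^4 mod 7 step by step, reducing modulo 7 at each step.
  5^1 mod 7 = 5
  5^2 mod 7 = (5 * 5) mod 7 = 4
  5^3 mod 7 = (4 * 5) mod 7 = 6
  5^4 mod 7 = (6 * 5) mod 7 = 2
Step 2: Result = 2.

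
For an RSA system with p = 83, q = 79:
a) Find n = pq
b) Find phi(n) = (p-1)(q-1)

Step 1: n = p * q = 83 * 79 = 6557.
Step 2: phi(n) = (p-1)(q-1) = 82 * 78 = 6396.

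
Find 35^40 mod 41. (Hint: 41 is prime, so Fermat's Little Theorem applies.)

Step 1: Since 41 is prime, by Fermat's Little Theorem: 35^40 = 1 (mod 41).
Step 2: Reduce exponent: 40 mod 40 = 0.
Step 3: So 35^40 = 35^0 (mod 41).
Step 4: 35^0 mod 41 = 1.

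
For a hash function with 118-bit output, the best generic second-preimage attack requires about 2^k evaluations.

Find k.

Step 1: The hash has a 118-bit output.
Step 2: Second-preimage resistance means: given a specific input x, it should be infeasible to find a different y with h(y) = h(x).
With a 118-bit output, a generic search for a second preimage costs about 2^118 evaluations (each trial matches the fixed target with probability 2^-118).
Step 3: Security level = 118 bits.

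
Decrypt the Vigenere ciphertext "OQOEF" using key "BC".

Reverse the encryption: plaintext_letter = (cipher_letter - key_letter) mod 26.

Step 1: Extend key: BCBCB
Step 2: Decrypt each letter (c - k) mod 26:
  O(14) - B(1) = (14-1) mod 26 = 13 = N
  Q(16) - C(2) = (16-2) mod 26 = 14 = O
  O(14) - B(1) = (14-1) mod 26 = 13 = N
  E(4) - C(2) = (4-2) mod 26 = 2 = C
  F(5) - B(1) = (5-1) mod 26 = 4 = E
Plaintext: NONCE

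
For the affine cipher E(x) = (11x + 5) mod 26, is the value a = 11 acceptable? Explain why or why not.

Step 1: Compute gcd(11, 26).
Step 2: gcd(11, 26) = 1.
Since gcd = 1, 11 is coprime with 26, so it is a valid key.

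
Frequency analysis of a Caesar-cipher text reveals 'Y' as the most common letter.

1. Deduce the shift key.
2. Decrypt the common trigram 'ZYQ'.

Step 1: In English, 'E' is the most frequent letter (12.7%).
Step 2: The most frequent ciphertext letter is 'Y' (position 24).
Step 3: Shift = (24 - 4) mod 26 = 20.
Step 4: Decrypt 'ZYQ' by shifting back 20:
  Z -> F
  Y -> E
  Q -> W
Step 5: 'ZYQ' decrypts to 'FEW'.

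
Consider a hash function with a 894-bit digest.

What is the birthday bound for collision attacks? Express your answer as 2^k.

Step 1: The birthday paradox gives collision probability ~50% after sqrt(2^n) = 2^(n/2) hashes.
Step 2: For 894-bit output: 2^(894/2) = 2^447.
Step 3: Approximately 2^447 hash computations needed.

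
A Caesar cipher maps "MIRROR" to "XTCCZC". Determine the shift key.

Step 1: Compare first letters: M (position 12) -> X (position 23).
Step 2: Shift = (23 - 12) mod 26 = 11.
The shift value is 11.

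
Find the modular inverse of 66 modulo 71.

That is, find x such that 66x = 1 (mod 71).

Step 1: We need x such that 66 * x = 1 (mod 71).
Step 2: Using the extended Euclidean algorithm or trial:
  66 * 14 = 924 = 13 * 71 + 1.
Step 3: Since 924 mod 71 = 1, the inverse is x = 14.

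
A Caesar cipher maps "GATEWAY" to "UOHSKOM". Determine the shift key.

Step 1: Compare first letters: G (position 6) -> U (position 20).
Step 2: Shift = (20 - 6) mod 26 = 14.
The shift value is 14.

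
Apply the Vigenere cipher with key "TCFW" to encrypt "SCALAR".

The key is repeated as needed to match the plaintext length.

Step 1: Repeat key to match plaintext length:
  Plaintext: SCALAR
  Key:       TCFWTC
Step 2: Encrypt each letter:
  S(18) + T(19) = (18+19) mod 26 = 11 = L
  C(2) + C(2) = (2+2) mod 26 = 4 = E
  A(0) + F(5) = (0+5) mod 26 = 5 = F
  L(11) + W(22) = (11+22) mod 26 = 7 = H
  A(0) + T(19) = (0+19) mod 26 = 19 = T
  R(17) + C(2) = (17+2) mod 26 = 19 = T
Ciphertext: LEFHTT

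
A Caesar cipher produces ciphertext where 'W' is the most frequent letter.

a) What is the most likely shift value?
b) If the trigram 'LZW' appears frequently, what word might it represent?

Step 1: In English, 'E' is the most frequent letter (12.7%).
Step 2: The most frequent ciphertext letter is 'W' (position 22).
Step 3: Shift = (22 - 4) mod 26 = 18.
Step 4: Decrypt 'LZW' by shifting back 18:
  L -> T
  Z -> H
  W -> E
Step 5: 'LZW' decrypts to 'THE'.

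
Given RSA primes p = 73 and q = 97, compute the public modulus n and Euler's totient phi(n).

Step 1: n = p * q = 73 * 97 = 7081.
Step 2: phi(n) = (p-1)(q-1) = 72 * 96 = 6912.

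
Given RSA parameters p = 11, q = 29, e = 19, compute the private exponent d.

Step 1: n = 11 * 29 = 319.
Step 2: phi(n) = 10 * 28 = 280.
Step 3: Find d such that 19 * d = 1 (mod 280).
Step 4: d = 19^(-1) mod 280 = 59.
Verification: 19 * 59 = 1121 = 4 * 280 + 1.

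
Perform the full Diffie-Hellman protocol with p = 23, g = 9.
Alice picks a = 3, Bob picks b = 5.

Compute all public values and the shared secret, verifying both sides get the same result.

Step 1: A = g^a mod p = 9^3 mod 23 = 16.
Step 2: B = g^b mod p = 9^5 mod 23 = 8.
Step 3: Alice computes s = B^a mod p = 8^3 mod 23 = 6.
Step 4: Bob computes s = A^b mod p = 16^5 mod 23 = 6.
Both sides agree: shared secret = 6.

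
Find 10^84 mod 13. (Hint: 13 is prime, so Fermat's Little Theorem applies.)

Step 1: Since 13 is prime, by Fermat's Little Theorem: 10^12 = 1 (mod 13).
Step 2: Reduce exponent: 84 mod 12 = 0.
Step 3: So 10^84 = 10^0 (mod 13).
Step 4: 10^0 mod 13 = 1.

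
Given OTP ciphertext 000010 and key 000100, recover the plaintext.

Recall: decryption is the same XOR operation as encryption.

Step 1: XOR ciphertext with key:
  Ciphertext: 000010
  Key:        000100
  XOR:        000110
Step 2: Plaintext = 000110 = 6 in decimal.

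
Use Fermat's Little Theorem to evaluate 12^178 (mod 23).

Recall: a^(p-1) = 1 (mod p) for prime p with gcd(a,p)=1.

Step 1: Since 23 is prime, by Fermat's Little Theorem: 12^22 = 1 (mod 23).
Step 2: Reduce exponent: 178 mod 22 = 2.
Step 3: So 12^178 = 12^2 (mod 23).
Step 4: 12^2 mod 23 = 6.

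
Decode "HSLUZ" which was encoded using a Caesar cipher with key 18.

Step 1: Reverse the shift by subtracting 18 from each letter position.
  H (position 7) -> position (7-18) mod 26 = 15 -> P
  S (position 18) -> position (18-18) mod 26 = 0 -> A
  L (position 11) -> position (11-18) mod 26 = 19 -> T
  U (position 20) -> position (20-18) mod 26 = 2 -> C
  Z (position 25) -> position (25-18) mod 26 = 7 -> H
Decrypted message: PATCH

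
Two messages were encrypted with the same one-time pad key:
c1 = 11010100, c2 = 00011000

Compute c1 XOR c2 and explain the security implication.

Step 1: c1 XOR c2 = (m1 XOR k) XOR (m2 XOR k).
Step 2: By XOR associativity/commutativity: = m1 XOR m2 XOR k XOR k = m1 XOR m2.
Step 3: 11010100 XOR 00011000 = 11001100 = 204.
Step 4: The key cancels out! An attacker learns m1 XOR m2 = 204, revealing the relationship between plaintexts.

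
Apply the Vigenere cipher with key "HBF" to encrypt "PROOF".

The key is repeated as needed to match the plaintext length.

Step 1: Repeat key to match plaintext length:
  Plaintext: PROOF
  Key:       HBFHB
Step 2: Encrypt each letter:
  P(15) + H(7) = (15+7) mod 26 = 22 = W
  R(17) + B(1) = (17+1) mod 26 = 18 = S
  O(14) + F(5) = (14+5) mod 26 = 19 = T
  O(14) + H(7) = (14+7) mod 26 = 21 = V
  F(5) + B(1) = (5+1) mod 26 = 6 = G
Ciphertext: WSTVG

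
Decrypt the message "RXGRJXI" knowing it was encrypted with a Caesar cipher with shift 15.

Step 1: Reverse the shift by subtracting 15 from each letter position.
  R (position 17) -> position (17-15) mod 26 = 2 -> C
  X (position 23) -> position (23-15) mod 26 = 8 -> I
  G (position 6) -> position (6-15) mod 26 = 17 -> R
  R (position 17) -> position (17-15) mod 26 = 2 -> C
  J (position 9) -> position (9-15) mod 26 = 20 -> U
  X (position 23) -> position (23-15) mod 26 = 8 -> I
  I (position 8) -> position (8-15) mod 26 = 19 -> T
Decrypted message: CIRCUIT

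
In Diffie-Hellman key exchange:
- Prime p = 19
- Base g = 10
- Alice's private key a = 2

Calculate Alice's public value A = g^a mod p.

Step 1: A = g^a mod p = 10^2 mod 19.
  10^1 mod 19 = 10
  10^2 mod 19 = (10 * 10) mod 19 = 5
Result: A = 5.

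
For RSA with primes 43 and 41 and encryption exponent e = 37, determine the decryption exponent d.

Step 1: n = 43 * 41 = 1763.
Step 2: phi(n) = 42 * 40 = 1680.
Step 3: Find d such that 37 * d = 1 (mod 1680).
Step 4: d = 37^(-1) mod 1680 = 1453.
Verification: 37 * 1453 = 53761 = 32 * 1680 + 1.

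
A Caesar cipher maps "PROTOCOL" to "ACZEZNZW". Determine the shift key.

Step 1: Compare first letters: P (position 15) -> A (position 0).
Step 2: Shift = (0 - 15) mod 26 = 11.
The shift value is 11.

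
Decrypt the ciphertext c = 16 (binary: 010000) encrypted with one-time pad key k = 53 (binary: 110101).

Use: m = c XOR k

Step 1: XOR ciphertext with key:
  Ciphertext: 010000
  Key:        110101
  XOR:        100101
Step 2: Plaintext = 100101 = 37 in decimal.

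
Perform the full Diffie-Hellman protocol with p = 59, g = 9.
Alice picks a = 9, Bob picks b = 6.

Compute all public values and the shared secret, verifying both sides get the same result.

Step 1: A = g^a mod p = 9^9 mod 59 = 57.
Step 2: B = g^b mod p = 9^6 mod 59 = 28.
Step 3: Alice computes s = B^a mod p = 28^9 mod 59 = 5.
Step 4: Bob computes s = A^b mod p = 57^6 mod 59 = 5.
Both sides agree: shared secret = 5.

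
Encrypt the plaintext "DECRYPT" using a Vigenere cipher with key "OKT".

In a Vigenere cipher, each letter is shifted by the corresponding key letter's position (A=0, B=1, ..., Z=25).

Step 1: Repeat key to match plaintext length:
  Plaintext: DECRYPT
  Key:       OKTOKTO
Step 2: Encrypt each letter:
  D(3) + O(14) = (3+14) mod 26 = 17 = R
  E(4) + K(10) = (4+10) mod 26 = 14 = O
  C(2) + T(19) = (2+19) mod 26 = 21 = V
  R(17) + O(14) = (17+14) mod 26 = 5 = F
  Y(24) + K(10) = (24+10) mod 26 = 8 = I
  P(15) + T(19) = (15+19) mod 26 = 8 = I
  T(19) + O(14) = (19+14) mod 26 = 7 = H
Ciphertext: ROVFIIH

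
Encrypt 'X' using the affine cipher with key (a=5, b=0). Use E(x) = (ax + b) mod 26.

Step 1: Convert 'X' to number: x = 23.
Step 2: E(23) = (5 * 23 + 0) mod 26 = 115 mod 26 = 11.
Step 3: Convert 11 back to letter: L.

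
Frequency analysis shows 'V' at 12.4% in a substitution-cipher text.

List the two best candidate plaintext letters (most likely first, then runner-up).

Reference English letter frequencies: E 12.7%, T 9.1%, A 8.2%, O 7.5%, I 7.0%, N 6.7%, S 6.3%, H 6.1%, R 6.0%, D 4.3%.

Step 1: Observed frequency of 'V' is 12.4%.
Step 2: Compute distances to each reference frequency and sort:
  E (12.7%): difference = 0.3% <-- BEST
  T (9.1%): difference = 3.3% <-- RUNNER-UP
  A (8.2%): difference = 4.2%
  O (7.5%): difference = 4.9%
  I (7.0%): difference = 5.4%
Step 3: Most likely is 'E' (12.7%, diff 0.3%); second most likely is 'T' (9.1%, diff 3.3%).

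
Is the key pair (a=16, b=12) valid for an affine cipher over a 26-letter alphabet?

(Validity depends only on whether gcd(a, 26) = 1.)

Step 1: Compute gcd(16, 26).
Step 2: gcd(16, 26) = 2.
Since gcd = 2 != 1, 16 shares a common factor with 26, so it cannot be used.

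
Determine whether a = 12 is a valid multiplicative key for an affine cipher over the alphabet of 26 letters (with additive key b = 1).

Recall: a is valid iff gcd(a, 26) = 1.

Step 1: Compute gcd(12, 26).
Step 2: gcd(12, 26) = 2.
Since gcd = 2 != 1, 12 shares a common factor with 26, so it cannot be used.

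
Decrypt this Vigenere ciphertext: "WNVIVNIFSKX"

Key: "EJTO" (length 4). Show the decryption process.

Step 1: Key 'EJTO' has length 4. Extended key: EJTOEJTOEJT
Step 2: Decrypt each position:
  W(22) - E(4) = 18 = S
  N(13) - J(9) = 4 = E
  V(21) - T(19) = 2 = C
  I(8) - O(14) = 20 = U
  V(21) - E(4) = 17 = R
  N(13) - J(9) = 4 = E
  I(8) - T(19) = 15 = P
  F(5) - O(14) = 17 = R
  S(18) - E(4) = 14 = O
  K(10) - J(9) = 1 = B
  X(23) - T(19) = 4 = E
Plaintext: SECUREPROBE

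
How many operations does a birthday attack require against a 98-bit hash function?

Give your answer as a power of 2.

Step 1: The birthday paradox gives collision probability ~50% after sqrt(2^n) = 2^(n/2) hashes.
Step 2: For 98-bit output: 2^(98/2) = 2^49.
Step 3: Approximately 2^49 hash computations needed.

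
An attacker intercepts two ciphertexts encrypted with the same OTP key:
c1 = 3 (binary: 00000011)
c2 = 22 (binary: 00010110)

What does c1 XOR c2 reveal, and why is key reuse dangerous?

Step 1: c1 XOR c2 = (m1 XOR k) XOR (m2 XOR k).
Step 2: By XOR associativity/commutativity: = m1 XOR m2 XOR k XOR k = m1 XOR m2.
Step 3: 00000011 XOR 00010110 = 00010101 = 21.
Step 4: The key cancels out! An attacker learns m1 XOR m2 = 21, revealing the relationship between plaintexts.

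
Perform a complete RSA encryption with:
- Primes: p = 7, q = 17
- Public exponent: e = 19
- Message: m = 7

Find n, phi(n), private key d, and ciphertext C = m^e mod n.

Step 1: n = 7 * 17 = 119.
Step 2: phi(n) = (7-1)(17-1) = 6 * 16 = 96.
Step 3: Find d = 19^(-1) mod 96 = 91.
  Verify: 19 * 91 = 1729 = 1 (mod 96).
Step 4: C = 7^19 mod 119 = 105.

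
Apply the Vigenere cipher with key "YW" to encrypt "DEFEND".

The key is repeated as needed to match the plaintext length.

Step 1: Repeat key to match plaintext length:
  Plaintext: DEFEND
  Key:       YWYWYW
Step 2: Encrypt each letter:
  D(3) + Y(24) = (3+24) mod 26 = 1 = B
  E(4) + W(22) = (4+22) mod 26 = 0 = A
  F(5) + Y(24) = (5+24) mod 26 = 3 = D
  E(4) + W(22) = (4+22) mod 26 = 0 = A
  N(13) + Y(24) = (13+24) mod 26 = 11 = L
  D(3) + W(22) = (3+22) mod 26 = 25 = Z
Ciphertext: BADALZ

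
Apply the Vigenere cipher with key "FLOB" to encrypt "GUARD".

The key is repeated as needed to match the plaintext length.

Step 1: Repeat key to match plaintext length:
  Plaintext: GUARD
  Key:       FLOBF
Step 2: Encrypt each letter:
  G(6) + F(5) = (6+5) mod 26 = 11 = L
  U(20) + L(11) = (20+11) mod 26 = 5 = F
  A(0) + O(14) = (0+14) mod 26 = 14 = O
  R(17) + B(1) = (17+1) mod 26 = 18 = S
  D(3) + F(5) = (3+5) mod 26 = 8 = I
Ciphertext: LFOSI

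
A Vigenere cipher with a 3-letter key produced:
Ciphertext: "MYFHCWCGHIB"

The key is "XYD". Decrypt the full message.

Step 1: Key 'XYD' has length 3. Extended key: XYDXYDXYDXY
Step 2: Decrypt each position:
  M(12) - X(23) = 15 = P
  Y(24) - Y(24) = 0 = A
  F(5) - D(3) = 2 = C
  H(7) - X(23) = 10 = K
  C(2) - Y(24) = 4 = E
  W(22) - D(3) = 19 = T
  C(2) - X(23) = 5 = F
  G(6) - Y(24) = 8 = I
  H(7) - D(3) = 4 = E
  I(8) - X(23) = 11 = L
  B(1) - Y(24) = 3 = D
Plaintext: PACKETFIELD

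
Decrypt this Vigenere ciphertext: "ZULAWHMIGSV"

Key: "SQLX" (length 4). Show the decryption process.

Step 1: Key 'SQLX' has length 4. Extended key: SQLXSQLXSQL
Step 2: Decrypt each position:
  Z(25) - S(18) = 7 = H
  U(20) - Q(16) = 4 = E
  L(11) - L(11) = 0 = A
  A(0) - X(23) = 3 = D
  W(22) - S(18) = 4 = E
  H(7) - Q(16) = 17 = R
  M(12) - L(11) = 1 = B
  I(8) - X(23) = 11 = L
  G(6) - S(18) = 14 = O
  S(18) - Q(16) = 2 = C
  V(21) - L(11) = 10 = K
Plaintext: HEADERBLOCK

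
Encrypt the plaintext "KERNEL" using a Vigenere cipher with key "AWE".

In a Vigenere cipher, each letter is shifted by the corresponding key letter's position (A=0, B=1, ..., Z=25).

Step 1: Repeat key to match plaintext length:
  Plaintext: KERNEL
  Key:       AWEAWE
Step 2: Encrypt each letter:
  K(10) + A(0) = (10+0) mod 26 = 10 = K
  E(4) + W(22) = (4+22) mod 26 = 0 = A
  R(17) + E(4) = (17+4) mod 26 = 21 = V
  N(13) + A(0) = (13+0) mod 26 = 13 = N
  E(4) + W(22) = (4+22) mod 26 = 0 = A
  L(11) + E(4) = (11+4) mod 26 = 15 = P
Ciphertext: KAVNAP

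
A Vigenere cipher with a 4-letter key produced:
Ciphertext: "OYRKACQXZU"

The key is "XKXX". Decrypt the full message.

Step 1: Key 'XKXX' has length 4. Extended key: XKXXXKXXXK
Step 2: Decrypt each position:
  O(14) - X(23) = 17 = R
  Y(24) - K(10) = 14 = O
  R(17) - X(23) = 20 = U
  K(10) - X(23) = 13 = N
  A(0) - X(23) = 3 = D
  C(2) - K(10) = 18 = S
  Q(16) - X(23) = 19 = T
  X(23) - X(23) = 0 = A
  Z(25) - X(23) = 2 = C
  U(20) - K(10) = 10 = K
Plaintext: ROUNDSTACK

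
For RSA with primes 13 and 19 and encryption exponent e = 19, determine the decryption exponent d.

Step 1: n = 13 * 19 = 247.
Step 2: phi(n) = 12 * 18 = 216.
Step 3: Find d such that 19 * d = 1 (mod 216).
Step 4: d = 19^(-1) mod 216 = 91.
Verification: 19 * 91 = 1729 = 8 * 216 + 1.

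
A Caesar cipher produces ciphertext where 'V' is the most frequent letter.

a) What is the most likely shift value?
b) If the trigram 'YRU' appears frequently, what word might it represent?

Step 1: In English, 'E' is the most frequent letter (12.7%).
Step 2: The most frequent ciphertext letter is 'V' (position 21).
Step 3: Shift = (21 - 4) mod 26 = 17.
Step 4: Decrypt 'YRU' by shifting back 17:
  Y -> H
  R -> A
  U -> D
Step 5: 'YRU' decrypts to 'HAD'.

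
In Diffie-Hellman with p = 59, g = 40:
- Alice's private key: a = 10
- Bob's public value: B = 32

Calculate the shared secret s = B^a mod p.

Step 1: s = B^a mod p = 32^10 mod 59.
  32^1 mod 59 = 32
  32^2 mod 59 = (32 * 32) mod 59 = 21
  32^3 mod 59 = (21 * 32) mod 59 = 23
  32^4 mod 59 = (23 * 32) mod 59 = 28
  32^5 mod 59 = (28 * 32) mod 59 = 11
  32^6 mod 59 = (11 * 32) mod 59 = 57
  32^7 mod 59 = (57 * 32) mod 59 = 54
  32^8 mod 59 = (54 * 32) mod 59 = 17
  32^9 mod 59 = (17 * 32) mod 59 = 13
  32^10 mod 59 = (13 * 32) mod 59 = 3
Result: shared secret = 3.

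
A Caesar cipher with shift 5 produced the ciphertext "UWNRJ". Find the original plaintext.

Step 1: Reverse the shift by subtracting 5 from each letter position.
  U (position 20) -> position (20-5) mod 26 = 15 -> P
  W (position 22) -> position (22-5) mod 26 = 17 -> R
  N (position 13) -> position (13-5) mod 26 = 8 -> I
  R (position 17) -> position (17-5) mod 26 = 12 -> M
  J (position 9) -> position (9-5) mod 26 = 4 -> E
Decrypted message: PRIME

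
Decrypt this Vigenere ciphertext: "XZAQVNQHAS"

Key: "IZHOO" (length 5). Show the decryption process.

Step 1: Key 'IZHOO' has length 5. Extended key: IZHOOIZHOO
Step 2: Decrypt each position:
  X(23) - I(8) = 15 = P
  Z(25) - Z(25) = 0 = A
  A(0) - H(7) = 19 = T
  Q(16) - O(14) = 2 = C
  V(21) - O(14) = 7 = H
  N(13) - I(8) = 5 = F
  Q(16) - Z(25) = 17 = R
  H(7) - H(7) = 0 = A
  A(0) - O(14) = 12 = M
  S(18) - O(14) = 4 = E
Plaintext: PATCHFRAME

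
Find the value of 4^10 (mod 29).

Step 1: Compute 4^10 mod 29 step by step, reducing modulo 29 at each step.
  4^1 mod 29 = 4
  4^2 mod 29 = (4 * 4) mod 29 = 16
  4^3 mod 29 = (16 * 4) mod 29 = 6
  4^4 mod 29 = (6 * 4) mod 29 = 24
  4^5 mod 29 = (24 * 4) mod 29 = 9
  4^6 mod 29 = (9 * 4) mod 29 = 7
  4^7 mod 29 = (7 * 4) mod 29 = 28
  4^8 mod 29 = (28 * 4) mod 29 = 25
  4^9 mod 29 = (25 * 4) mod 29 = 13
  4^10 mod 29 = (13 * 4) mod 29 = 23
Step 2: Result = 23.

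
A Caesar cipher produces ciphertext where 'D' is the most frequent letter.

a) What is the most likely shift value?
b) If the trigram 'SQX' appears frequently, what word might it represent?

Step 1: In English, 'E' is the most frequent letter (12.7%).
Step 2: The most frequent ciphertext letter is 'D' (position 3).
Step 3: Shift = (3 - 4) mod 26 = 25.
Step 4: Decrypt 'SQX' by shifting back 25:
  S -> T
  Q -> R
  X -> Y
Step 5: 'SQX' decrypts to 'TRY'.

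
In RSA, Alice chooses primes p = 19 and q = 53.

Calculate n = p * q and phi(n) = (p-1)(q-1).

Step 1: n = p * q = 19 * 53 = 1007.
Step 2: phi(n) = (p-1)(q-1) = 18 * 52 = 936.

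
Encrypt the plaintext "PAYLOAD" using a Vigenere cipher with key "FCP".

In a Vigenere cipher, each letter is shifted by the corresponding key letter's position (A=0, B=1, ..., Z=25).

Step 1: Repeat key to match plaintext length:
  Plaintext: PAYLOAD
  Key:       FCPFCPF
Step 2: Encrypt each letter:
  P(15) + F(5) = (15+5) mod 26 = 20 = U
  A(0) + C(2) = (0+2) mod 26 = 2 = C
  Y(24) + P(15) = (24+15) mod 26 = 13 = N
  L(11) + F(5) = (11+5) mod 26 = 16 = Q
  O(14) + C(2) = (14+2) mod 26 = 16 = Q
  A(0) + P(15) = (0+15) mod 26 = 15 = P
  D(3) + F(5) = (3+5) mod 26 = 8 = I
Ciphertext: UCNQQPI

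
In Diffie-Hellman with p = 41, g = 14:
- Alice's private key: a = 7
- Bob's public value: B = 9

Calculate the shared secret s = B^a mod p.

Step 1: s = B^a mod p = 9^7 mod 41.
  9^1 mod 41 = 9
  9^2 mod 41 = (9 * 9) mod 41 = 40
  9^3 mod 41 = (40 * 9) mod 41 = 32
  9^4 mod 41 = (32 * 9) mod 41 = 1
  9^5 mod 41 = (1 * 9) mod 41 = 9
  9^6 mod 41 = (9 * 9) mod 41 = 40
  9^7 mod 41 = (40 * 9) mod 41 = 32
Result: shared secret = 32.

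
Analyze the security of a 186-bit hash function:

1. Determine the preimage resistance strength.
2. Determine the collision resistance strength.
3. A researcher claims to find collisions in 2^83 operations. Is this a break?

Step 1: Preimage resistance requires brute-force of 2^186 operations.
Step 2: Collision resistance (birthday bound) = 2^(186/2) = 2^93.
Step 3: The claimed attack costs 2^83 operations.
Step 4: Since 2^83 < 2^93, the claimed attack beats the generic birthday bound, so collision resistance is broken.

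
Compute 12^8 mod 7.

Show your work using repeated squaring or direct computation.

Step 1: Compute 12^8 mod 7 step by step, reducing modulo 7 at each step.
  12^1 mod 7 = 5
  12^2 mod 7 = (5 * 12) mod 7 = 4
  12^3 mod 7 = (4 * 12) mod 7 = 6
  12^4 mod 7 = (6 * 12) mod 7 = 2
  12^5 mod 7 = (2 * 12) mod 7 = 3
  12^6 mod 7 = (3 * 12) mod 7 = 1
  12^7 mod 7 = (1 * 12) mod 7 = 5
  12^8 mod 7 = (5 * 12) mod 7 = 4
Step 2: Result = 4.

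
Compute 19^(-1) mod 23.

Step 1: We need x such that 19 * x = 1 (mod 23).
Step 2: Using the extended Euclidean algorithm or trial:
  19 * 17 = 323 = 14 * 23 + 1.
Step 3: Since 323 mod 23 = 1, the inverse is x = 17.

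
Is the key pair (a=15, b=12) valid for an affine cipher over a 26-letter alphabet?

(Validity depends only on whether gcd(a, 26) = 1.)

Step 1: Compute gcd(15, 26).
Step 2: gcd(15, 26) = 1.
Since gcd = 1, 15 is coprime with 26, so it is a valid key.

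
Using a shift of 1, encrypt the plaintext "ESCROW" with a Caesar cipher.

Step 1: For each letter, shift forward by 1 positions (mod 26).
  E (position 4) -> position (4+1) mod 26 = 5 -> F
  S (position 18) -> position (18+1) mod 26 = 19 -> T
  C (position 2) -> position (2+1) mod 26 = 3 -> D
  R (position 17) -> position (17+1) mod 26 = 18 -> S
  O (position 14) -> position (14+1) mod 26 = 15 -> P
  W (position 22) -> position (22+1) mod 26 = 23 -> X
Result: FTDSPX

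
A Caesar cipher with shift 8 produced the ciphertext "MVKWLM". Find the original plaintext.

Step 1: Reverse the shift by subtracting 8 from each letter position.
  M (position 12) -> position (12-8) mod 26 = 4 -> E
  V (position 21) -> position (21-8) mod 26 = 13 -> N
  K (position 10) -> position (10-8) mod 26 = 2 -> C
  W (position 22) -> position (22-8) mod 26 = 14 -> O
  L (position 11) -> position (11-8) mod 26 = 3 -> D
  M (position 12) -> position (12-8) mod 26 = 4 -> E
Decrypted message: ENCODE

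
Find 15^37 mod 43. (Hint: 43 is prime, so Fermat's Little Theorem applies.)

Step 1: Since 43 is prime, by Fermat's Little Theorem: 15^42 = 1 (mod 43).
Step 2: Reduce exponent: 37 mod 42 = 37.
Step 3: So 15^37 = 15^37 (mod 43).
Step 4: 15^37 mod 43 = 17.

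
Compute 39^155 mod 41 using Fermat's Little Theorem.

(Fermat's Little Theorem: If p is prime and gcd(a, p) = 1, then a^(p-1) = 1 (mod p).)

Step 1: Since 41 is prime, by Fermat's Little Theorem: 39^40 = 1 (mod 41).
Step 2: Reduce exponent: 155 mod 40 = 35.
Step 3: So 39^155 = 39^35 (mod 41).
Step 4: 39^35 mod 41 = 32.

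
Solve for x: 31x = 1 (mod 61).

Step 1: We need x such that 31 * x = 1 (mod 61).
Step 2: Using the extended Euclidean algorithm or trial:
  31 * 2 = 62 = 1 * 61 + 1.
Step 3: Since 62 mod 61 = 1, the inverse is x = 2.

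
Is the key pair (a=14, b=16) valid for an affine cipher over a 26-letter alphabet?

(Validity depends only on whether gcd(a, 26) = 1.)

Step 1: Compute gcd(14, 26).
Step 2: gcd(14, 26) = 2.
Since gcd = 2 != 1, 14 shares a common factor with 26, so it cannot be used.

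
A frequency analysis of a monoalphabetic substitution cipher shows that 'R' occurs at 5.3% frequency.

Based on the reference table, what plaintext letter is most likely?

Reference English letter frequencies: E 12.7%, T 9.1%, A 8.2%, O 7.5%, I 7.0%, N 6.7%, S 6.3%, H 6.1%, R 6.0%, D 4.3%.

Step 1: The observed frequency is 5.3%.
Step 2: Compare with English frequencies:
  E: 12.7% (difference: 7.4%)
  T: 9.1% (difference: 3.8%)
  A: 8.2% (difference: 2.9%)
  O: 7.5% (difference: 2.2%)
  I: 7.0% (difference: 1.7%)
  N: 6.7% (difference: 1.4%)
  S: 6.3% (difference: 1.0%)
  H: 6.1% (difference: 0.8%)
  R: 6.0% (difference: 0.7%) <-- closest
  D: 4.3% (difference: 1.0%)
Step 3: 'R' most likely represents 'R' (frequency 6.0%).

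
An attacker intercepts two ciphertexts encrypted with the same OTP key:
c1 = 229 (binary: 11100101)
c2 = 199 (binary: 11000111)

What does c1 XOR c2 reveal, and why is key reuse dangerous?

Step 1: c1 XOR c2 = (m1 XOR k) XOR (m2 XOR k).
Step 2: By XOR associativity/commutativity: = m1 XOR m2 XOR k XOR k = m1 XOR m2.
Step 3: 11100101 XOR 11000111 = 00100010 = 34.
Step 4: The key cancels out! An attacker learns m1 XOR m2 = 34, revealing the relationship between plaintexts.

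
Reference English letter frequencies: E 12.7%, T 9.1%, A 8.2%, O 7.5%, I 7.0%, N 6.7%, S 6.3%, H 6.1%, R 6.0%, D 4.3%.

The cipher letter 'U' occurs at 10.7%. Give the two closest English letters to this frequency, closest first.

Step 1: Observed frequency of 'U' is 10.7%.
Step 2: Compute distances to each reference frequency and sort:
  T (9.1%): difference = 1.6% <-- BEST
  E (12.7%): difference = 2.0% <-- RUNNER-UP
  A (8.2%): difference = 2.5%
  O (7.5%): difference = 3.2%
  I (7.0%): difference = 3.7%
Step 3: Most likely is 'T' (9.1%, diff 1.6%); second most likely is 'E' (12.7%, diff 2.0%).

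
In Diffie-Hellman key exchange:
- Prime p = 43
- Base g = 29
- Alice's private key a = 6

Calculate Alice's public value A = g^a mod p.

Step 1: A = g^a mod p = 29^6 mod 43.
  29^1 mod 43 = 29
  29^2 mod 43 = (29 * 29) mod 43 = 24
  29^3 mod 43 = (24 * 29) mod 43 = 8
  29^4 mod 43 = (8 * 29) mod 43 = 17
  29^5 mod 43 = (17 * 29) mod 43 = 20
  29^6 mod 43 = (20 * 29) mod 43 = 21
Result: A = 21.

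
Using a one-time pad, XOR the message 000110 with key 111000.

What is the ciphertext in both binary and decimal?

Step 1: Write out the XOR operation bit by bit:
  Message: 000110
  Key:     111000
  XOR:     111110
Step 2: Convert to decimal: 111110 = 62.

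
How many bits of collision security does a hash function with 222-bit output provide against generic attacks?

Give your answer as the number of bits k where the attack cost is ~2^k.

Step 1: The hash has a 222-bit output.
Step 2: Collision resistance means it should be infeasible to find any x != y with h(x) = h(y).
By the birthday bound, a generic collision search succeeds after about sqrt(2^222) = 2^(222/2) = 2^111 evaluations.
Step 3: Security level = 111 bits.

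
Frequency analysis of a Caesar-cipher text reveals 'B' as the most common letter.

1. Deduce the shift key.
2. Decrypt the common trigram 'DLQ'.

Step 1: In English, 'E' is the most frequent letter (12.7%).
Step 2: The most frequent ciphertext letter is 'B' (position 1).
Step 3: Shift = (1 - 4) mod 26 = 23.
Step 4: Decrypt 'DLQ' by shifting back 23:
  D -> G
  L -> O
  Q -> T
Step 5: 'DLQ' decrypts to 'GOT'.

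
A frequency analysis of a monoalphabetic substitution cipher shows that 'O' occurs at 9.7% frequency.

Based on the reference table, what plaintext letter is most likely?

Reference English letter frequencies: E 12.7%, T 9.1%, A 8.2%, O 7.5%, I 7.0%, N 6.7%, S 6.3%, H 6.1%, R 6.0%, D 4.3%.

Step 1: The observed frequency is 9.7%.
Step 2: Compare with English frequencies:
  E: 12.7% (difference: 3.0%)
  T: 9.1% (difference: 0.6%) <-- closest
  A: 8.2% (difference: 1.5%)
  O: 7.5% (difference: 2.2%)
  I: 7.0% (difference: 2.7%)
  N: 6.7% (difference: 3.0%)
  S: 6.3% (difference: 3.4%)
  H: 6.1% (difference: 3.6%)
  R: 6.0% (difference: 3.7%)
  D: 4.3% (difference: 5.4%)
Step 3: 'O' most likely represents 'T' (frequency 9.1%).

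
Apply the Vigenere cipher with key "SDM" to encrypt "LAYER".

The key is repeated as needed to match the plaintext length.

Step 1: Repeat key to match plaintext length:
  Plaintext: LAYER
  Key:       SDMSD
Step 2: Encrypt each letter:
  L(11) + S(18) = (11+18) mod 26 = 3 = D
  A(0) + D(3) = (0+3) mod 26 = 3 = D
  Y(24) + M(12) = (24+12) mod 26 = 10 = K
  E(4) + S(18) = (4+18) mod 26 = 22 = W
  R(17) + D(3) = (17+3) mod 26 = 20 = U
Ciphertext: DDKWU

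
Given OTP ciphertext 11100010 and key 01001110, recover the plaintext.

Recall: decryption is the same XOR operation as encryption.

Step 1: XOR ciphertext with key:
  Ciphertext: 11100010
  Key:        01001110
  XOR:        10101100
Step 2: Plaintext = 10101100 = 172 in decimal.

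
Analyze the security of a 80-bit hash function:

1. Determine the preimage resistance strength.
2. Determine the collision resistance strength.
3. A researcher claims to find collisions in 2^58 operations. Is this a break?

Step 1: Preimage resistance requires brute-force of 2^80 operations.
Step 2: Collision resistance (birthday bound) = 2^(80/2) = 2^40.
Step 3: The claimed attack costs 2^58 operations.
Step 4: Since 2^58 >= 2^40, the claimed attack is no faster than the generic birthday attack, so this does not break collision resistance.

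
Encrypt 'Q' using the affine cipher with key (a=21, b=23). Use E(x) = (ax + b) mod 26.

Step 1: Convert 'Q' to number: x = 16.
Step 2: E(16) = (21 * 16 + 23) mod 26 = 359 mod 26 = 21.
Step 3: Convert 21 back to letter: V.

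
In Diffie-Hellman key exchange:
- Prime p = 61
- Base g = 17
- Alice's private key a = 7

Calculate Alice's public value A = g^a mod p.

Step 1: A = g^a mod p = 17^7 mod 61.
  17^1 mod 61 = 17
  17^2 mod 61 = (17 * 17) mod 61 = 45
  17^3 mod 61 = (45 * 17) mod 61 = 33
  17^4 mod 61 = (33 * 17) mod 61 = 12
  17^5 mod 61 = (12 * 17) mod 61 = 21
  17^6 mod 61 = (21 * 17) mod 61 = 52
  17^7 mod 61 = (52 * 17) mod 61 = 30
Result: A = 30.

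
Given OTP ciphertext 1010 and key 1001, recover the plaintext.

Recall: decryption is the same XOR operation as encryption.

Step 1: XOR ciphertext with key:
  Ciphertext: 1010
  Key:        1001
  XOR:        0011
Step 2: Plaintext = 0011 = 3 in decimal.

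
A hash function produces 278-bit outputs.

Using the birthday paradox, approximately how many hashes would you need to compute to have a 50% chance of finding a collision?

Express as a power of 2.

Step 1: The birthday paradox gives collision probability ~50% after sqrt(2^n) = 2^(n/2) hashes.
Step 2: For 278-bit output: 2^(278/2) = 2^139.
Step 3: Approximately 2^139 hash computations needed.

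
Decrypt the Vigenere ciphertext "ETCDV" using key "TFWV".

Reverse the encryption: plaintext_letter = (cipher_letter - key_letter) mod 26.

Step 1: Extend key: TFWVT
Step 2: Decrypt each letter (c - k) mod 26:
  E(4) - T(19) = (4-19) mod 26 = 11 = L
  T(19) - F(5) = (19-5) mod 26 = 14 = O
  C(2) - W(22) = (2-22) mod 26 = 6 = G
  D(3) - V(21) = (3-21) mod 26 = 8 = I
  V(21) - T(19) = (21-19) mod 26 = 2 = C
Plaintext: LOGIC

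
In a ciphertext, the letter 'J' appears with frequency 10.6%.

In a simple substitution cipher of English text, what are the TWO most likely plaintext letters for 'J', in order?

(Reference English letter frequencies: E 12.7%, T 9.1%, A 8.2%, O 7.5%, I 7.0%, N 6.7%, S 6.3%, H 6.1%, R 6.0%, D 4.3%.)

Step 1: Observed frequency of 'J' is 10.6%.
Step 2: Compute distances to each reference frequency and sort:
  T (9.1%): difference = 1.5% <-- BEST
  E (12.7%): difference = 2.1% <-- RUNNER-UP
  A (8.2%): difference = 2.4%
  O (7.5%): difference = 3.1%
  I (7.0%): difference = 3.6%
Step 3: Most likely is 'T' (9.1%, diff 1.5%); second most likely is 'E' (12.7%, diff 2.1%).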